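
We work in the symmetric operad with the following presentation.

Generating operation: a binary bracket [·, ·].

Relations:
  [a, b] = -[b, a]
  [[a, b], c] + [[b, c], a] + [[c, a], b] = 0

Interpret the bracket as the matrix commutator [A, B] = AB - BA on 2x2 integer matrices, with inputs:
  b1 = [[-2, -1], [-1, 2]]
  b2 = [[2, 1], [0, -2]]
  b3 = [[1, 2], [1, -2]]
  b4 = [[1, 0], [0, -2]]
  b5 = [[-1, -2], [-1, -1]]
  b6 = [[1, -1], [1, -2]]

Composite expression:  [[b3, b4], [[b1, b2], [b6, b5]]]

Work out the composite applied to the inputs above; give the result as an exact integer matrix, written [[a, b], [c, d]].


[[216, -288], [-144, -216]]


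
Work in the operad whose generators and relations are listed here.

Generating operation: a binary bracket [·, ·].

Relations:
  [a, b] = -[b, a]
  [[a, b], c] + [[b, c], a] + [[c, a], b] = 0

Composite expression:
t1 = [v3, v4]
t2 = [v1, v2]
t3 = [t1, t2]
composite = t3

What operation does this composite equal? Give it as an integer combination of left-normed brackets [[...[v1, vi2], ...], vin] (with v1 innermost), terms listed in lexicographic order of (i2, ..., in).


-[[[v1, v2], v3], v4] + [[[v1, v2], v4], v3]


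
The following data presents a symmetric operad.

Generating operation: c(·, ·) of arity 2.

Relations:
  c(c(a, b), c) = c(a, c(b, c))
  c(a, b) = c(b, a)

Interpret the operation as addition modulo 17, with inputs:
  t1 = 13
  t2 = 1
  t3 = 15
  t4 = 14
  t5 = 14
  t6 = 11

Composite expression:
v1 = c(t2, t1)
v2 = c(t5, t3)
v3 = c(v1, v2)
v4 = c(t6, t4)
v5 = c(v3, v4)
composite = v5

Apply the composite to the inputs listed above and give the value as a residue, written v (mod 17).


c(t2, t1) = 14
c(t5, t3) = 12
c(c(t2, t1), c(t5, t3)) = 9
c(t6, t4) = 8
c(c(c(t2, t1), c(t5, t3)), c(t6, t4)) = 0

0 (mod 17)


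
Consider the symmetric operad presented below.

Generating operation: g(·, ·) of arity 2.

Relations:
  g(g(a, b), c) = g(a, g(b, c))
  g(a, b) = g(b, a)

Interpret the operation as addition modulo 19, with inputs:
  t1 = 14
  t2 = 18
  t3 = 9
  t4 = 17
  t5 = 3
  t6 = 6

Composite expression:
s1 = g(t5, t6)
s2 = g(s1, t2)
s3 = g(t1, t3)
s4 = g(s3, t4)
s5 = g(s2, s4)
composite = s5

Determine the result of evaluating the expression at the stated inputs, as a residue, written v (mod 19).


g(t5, t6) = 9
g(g(t5, t6), t2) = 8
g(t1, t3) = 4
g(g(t1, t3), t4) = 2
g(g(g(t5, t6), t2), g(g(t1, t3), t4)) = 10

10 (mod 19)


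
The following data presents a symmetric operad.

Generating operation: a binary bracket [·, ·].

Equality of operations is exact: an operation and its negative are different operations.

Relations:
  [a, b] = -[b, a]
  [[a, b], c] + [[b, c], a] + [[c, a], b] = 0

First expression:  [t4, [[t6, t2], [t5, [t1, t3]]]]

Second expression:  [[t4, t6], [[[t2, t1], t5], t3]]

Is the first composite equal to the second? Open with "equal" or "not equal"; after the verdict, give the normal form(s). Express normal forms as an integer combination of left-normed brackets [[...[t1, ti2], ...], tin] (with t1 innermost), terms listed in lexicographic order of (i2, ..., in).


not equal: they reduce to [[[[[t1, t3], t5], t2], t6], t4] - [[[[[t1, t3], t5], t6], t2], t4] and [[[[[t1, t2], t5], t3], t4], t6] - [[[[[t1, t2], t5], t3], t6], t4]

In normal form, the first expression is [[[[[t1, t3], t5], t2], t6], t4] - [[[[[t1, t3], t5], t6], t2], t4]
In normal form, the second expression is [[[[[t1, t2], t5], t3], t4], t6] - [[[[[t1, t2], t5], t3], t6], t4]
No match — not equal.


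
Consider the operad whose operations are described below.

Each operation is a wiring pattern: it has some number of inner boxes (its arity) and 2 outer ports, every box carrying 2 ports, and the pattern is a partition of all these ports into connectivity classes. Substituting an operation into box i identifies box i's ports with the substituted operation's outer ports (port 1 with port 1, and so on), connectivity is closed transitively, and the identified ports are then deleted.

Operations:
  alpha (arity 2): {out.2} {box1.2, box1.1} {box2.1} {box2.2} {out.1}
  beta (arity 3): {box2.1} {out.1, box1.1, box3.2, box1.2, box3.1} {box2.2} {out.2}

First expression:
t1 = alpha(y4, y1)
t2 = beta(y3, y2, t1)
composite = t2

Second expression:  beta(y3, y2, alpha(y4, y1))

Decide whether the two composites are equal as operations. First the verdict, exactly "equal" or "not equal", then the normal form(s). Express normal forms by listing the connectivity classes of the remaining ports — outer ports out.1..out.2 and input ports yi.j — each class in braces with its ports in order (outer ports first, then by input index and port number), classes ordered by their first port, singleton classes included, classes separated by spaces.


The first composite normalizes to {out.1, y3.1, y3.2} {out.2} {y1.1} {y1.2} {y2.1} {y2.2} {y4.1, y4.2}
The second composite normalizes to {out.1, y3.1, y3.2} {out.2} {y1.1} {y1.2} {y2.1} {y2.2} {y4.1, y4.2}
The normal forms match — equal.

equal: each reduces to {out.1, y3.1, y3.2} {out.2} {y1.1} {y1.2} {y2.1} {y2.2} {y4.1, y4.2}


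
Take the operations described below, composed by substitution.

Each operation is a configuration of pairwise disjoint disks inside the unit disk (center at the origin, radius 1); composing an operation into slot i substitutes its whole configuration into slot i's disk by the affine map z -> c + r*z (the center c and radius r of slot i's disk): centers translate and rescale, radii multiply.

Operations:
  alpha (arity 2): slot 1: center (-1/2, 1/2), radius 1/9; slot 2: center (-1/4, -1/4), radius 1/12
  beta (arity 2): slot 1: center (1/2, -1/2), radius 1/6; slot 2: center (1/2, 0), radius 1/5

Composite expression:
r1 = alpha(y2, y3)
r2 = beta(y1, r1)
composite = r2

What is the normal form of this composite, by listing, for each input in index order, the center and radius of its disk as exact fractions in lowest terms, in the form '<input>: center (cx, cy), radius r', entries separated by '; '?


y1: center (1/2, -1/2), radius 1/6; y2: center (2/5, 1/10), radius 1/45; y3: center (9/20, -1/20), radius 1/60

Each y-disk chains the slot maps above it in beta; radii multiply.
for y1, the 1-step affine chain lands on center (1/2, -1/2), radius 1/6
for y2, the 2-step affine chain lands on center (2/5, 1/10), radius 1/45
for y3, the 2-step affine chain lands on center (9/20, -1/20), radius 1/60


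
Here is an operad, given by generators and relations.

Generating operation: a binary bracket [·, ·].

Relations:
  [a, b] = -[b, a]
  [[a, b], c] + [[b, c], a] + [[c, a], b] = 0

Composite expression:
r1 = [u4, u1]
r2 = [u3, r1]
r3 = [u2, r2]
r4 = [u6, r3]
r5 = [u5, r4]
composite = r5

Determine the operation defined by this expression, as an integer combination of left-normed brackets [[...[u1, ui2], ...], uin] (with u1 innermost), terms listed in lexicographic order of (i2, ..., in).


-[[[[[u1, u4], u3], u2], u6], u5]

Left-normed coefficients sit on the u1-initial expansion words.
Composite bracket: [u5, [u6, [u2, [u3, [u4, u1]]]]]
Full expansion: 32 signed words from ab - ba (2^5 = 32).
The u1-initial words carry the normal form:
  from u1u4u3u2u6u5, sign -1: term -[[[[[u1, u4], u3], u2], u6], u5]


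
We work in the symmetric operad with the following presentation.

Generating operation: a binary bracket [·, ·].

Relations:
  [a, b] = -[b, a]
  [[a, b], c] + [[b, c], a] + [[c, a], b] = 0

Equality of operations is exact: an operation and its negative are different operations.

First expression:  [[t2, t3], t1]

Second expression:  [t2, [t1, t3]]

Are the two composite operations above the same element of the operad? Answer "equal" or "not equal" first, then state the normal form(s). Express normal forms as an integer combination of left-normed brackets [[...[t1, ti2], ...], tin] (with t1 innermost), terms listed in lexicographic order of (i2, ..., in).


not equal — first -[[t1, t2], t3] + [[t1, t3], t2], second -[[t1, t3], t2]

The first expression, normalized: -[[t1, t2], t3] + [[t1, t3], t2]
The second expression, normalized: -[[t1, t3], t2]
They disagree, so not equal.


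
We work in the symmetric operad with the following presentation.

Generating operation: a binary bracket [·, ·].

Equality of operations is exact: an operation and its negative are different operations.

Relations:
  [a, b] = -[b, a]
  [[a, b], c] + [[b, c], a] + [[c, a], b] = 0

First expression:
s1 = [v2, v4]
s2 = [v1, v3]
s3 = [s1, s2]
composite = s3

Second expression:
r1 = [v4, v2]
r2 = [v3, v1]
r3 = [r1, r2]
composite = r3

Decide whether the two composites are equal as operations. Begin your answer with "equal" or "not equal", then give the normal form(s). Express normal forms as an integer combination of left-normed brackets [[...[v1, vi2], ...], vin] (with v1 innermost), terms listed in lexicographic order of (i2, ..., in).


The first expression, normalized: -[[[v1, v3], v2], v4] + [[[v1, v3], v4], v2]
The second expression, normalized: -[[[v1, v3], v2], v4] + [[[v1, v3], v4], v2]
Both agree, so they are equal.

equal: each reduces to -[[[v1, v3], v2], v4] + [[[v1, v3], v4], v2]


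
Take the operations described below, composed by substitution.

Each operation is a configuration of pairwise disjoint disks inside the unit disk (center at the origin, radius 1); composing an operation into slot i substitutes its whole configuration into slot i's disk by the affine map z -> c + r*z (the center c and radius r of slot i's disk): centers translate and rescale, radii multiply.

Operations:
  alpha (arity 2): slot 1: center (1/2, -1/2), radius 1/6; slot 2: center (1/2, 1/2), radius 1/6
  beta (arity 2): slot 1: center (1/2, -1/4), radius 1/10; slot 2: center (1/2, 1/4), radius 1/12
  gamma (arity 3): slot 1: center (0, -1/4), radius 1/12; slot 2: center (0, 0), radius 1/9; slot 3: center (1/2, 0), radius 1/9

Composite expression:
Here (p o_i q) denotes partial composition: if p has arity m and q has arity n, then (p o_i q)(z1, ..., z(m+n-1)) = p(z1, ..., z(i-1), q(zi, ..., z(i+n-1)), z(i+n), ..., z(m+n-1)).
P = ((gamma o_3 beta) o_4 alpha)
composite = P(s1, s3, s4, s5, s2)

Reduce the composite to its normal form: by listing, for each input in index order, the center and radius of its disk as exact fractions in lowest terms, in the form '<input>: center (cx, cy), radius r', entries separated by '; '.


s1: center (0, -1/4), radius 1/12; s2: center (121/216, 7/216), radius 1/648; s3: center (0, 0), radius 1/9; s4: center (5/9, -1/36), radius 1/90; s5: center (121/216, 5/216), radius 1/648


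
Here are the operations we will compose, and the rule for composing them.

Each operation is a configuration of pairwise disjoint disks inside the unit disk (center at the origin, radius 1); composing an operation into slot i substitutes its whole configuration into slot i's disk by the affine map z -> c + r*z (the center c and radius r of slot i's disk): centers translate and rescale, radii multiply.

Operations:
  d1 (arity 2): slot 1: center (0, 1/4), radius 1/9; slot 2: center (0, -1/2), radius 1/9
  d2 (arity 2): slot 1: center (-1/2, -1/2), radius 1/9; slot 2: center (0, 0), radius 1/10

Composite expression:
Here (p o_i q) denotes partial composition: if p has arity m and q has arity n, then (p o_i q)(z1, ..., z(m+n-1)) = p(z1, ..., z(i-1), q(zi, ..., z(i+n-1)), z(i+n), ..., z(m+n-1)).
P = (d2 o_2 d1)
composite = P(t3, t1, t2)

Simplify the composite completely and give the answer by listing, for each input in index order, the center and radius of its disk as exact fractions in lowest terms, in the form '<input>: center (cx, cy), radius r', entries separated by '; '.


t1: center (0, 1/40), radius 1/90; t2: center (0, -1/20), radius 1/90; t3: center (-1/2, -1/2), radius 1/9

Below d2, radii multiply path by path; the t-disk centers shift.
t3: after 1 affine step, its disk has center (-1/2, -1/2), radius 1/9
t1: after 2 affine steps, its disk has center (0, 1/40), radius 1/90
t2: after 2 affine steps, its disk has center (0, -1/20), radius 1/90


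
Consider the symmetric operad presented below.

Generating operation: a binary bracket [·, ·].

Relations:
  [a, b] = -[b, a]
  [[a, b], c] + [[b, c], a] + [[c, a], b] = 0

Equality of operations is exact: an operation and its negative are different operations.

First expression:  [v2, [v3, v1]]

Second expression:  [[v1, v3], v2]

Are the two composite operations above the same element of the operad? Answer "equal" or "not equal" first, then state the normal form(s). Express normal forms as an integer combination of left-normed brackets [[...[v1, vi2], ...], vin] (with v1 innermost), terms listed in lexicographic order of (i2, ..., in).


equal; the common form is [[v1, v3], v2]

The first composite normalizes to [[v1, v3], v2]
The second composite normalizes to [[v1, v3], v2]
One common form — equal.


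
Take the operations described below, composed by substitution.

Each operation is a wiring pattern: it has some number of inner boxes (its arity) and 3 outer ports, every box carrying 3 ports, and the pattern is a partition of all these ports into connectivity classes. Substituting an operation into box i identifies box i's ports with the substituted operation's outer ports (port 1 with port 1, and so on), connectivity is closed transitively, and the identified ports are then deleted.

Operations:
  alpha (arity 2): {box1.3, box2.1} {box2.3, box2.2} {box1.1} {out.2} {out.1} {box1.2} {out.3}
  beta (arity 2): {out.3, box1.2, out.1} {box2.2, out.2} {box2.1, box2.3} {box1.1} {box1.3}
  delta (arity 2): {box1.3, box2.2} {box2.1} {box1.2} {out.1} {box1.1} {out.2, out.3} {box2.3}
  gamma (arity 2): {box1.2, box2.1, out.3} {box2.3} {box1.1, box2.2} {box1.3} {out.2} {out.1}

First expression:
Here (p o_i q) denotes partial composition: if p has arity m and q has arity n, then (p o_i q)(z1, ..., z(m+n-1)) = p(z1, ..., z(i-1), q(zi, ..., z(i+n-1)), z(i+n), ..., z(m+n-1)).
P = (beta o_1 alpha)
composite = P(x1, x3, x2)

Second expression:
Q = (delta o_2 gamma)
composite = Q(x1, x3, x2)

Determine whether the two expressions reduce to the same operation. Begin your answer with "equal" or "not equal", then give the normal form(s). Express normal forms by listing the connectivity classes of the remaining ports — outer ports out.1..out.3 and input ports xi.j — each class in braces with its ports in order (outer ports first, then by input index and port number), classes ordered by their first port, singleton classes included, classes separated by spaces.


not equal; the first gives {out.1, out.3} {out.2, x2.2} {x1.1} {x1.2} {x1.3, x3.1} {x2.1, x2.3} {x3.2, x3.3} and the second {out.1} {out.2, out.3} {x1.1} {x1.2} {x1.3} {x2.1, x3.2} {x2.2, x3.1} {x2.3} {x3.3}

Normal form of the first expression: {out.1, out.3} {out.2, x2.2} {x1.1} {x1.2} {x1.3, x3.1} {x2.1, x2.3} {x3.2, x3.3}
Normal form of the second expression: {out.1} {out.2, out.3} {x1.1} {x1.2} {x1.3} {x2.1, x3.2} {x2.2, x3.1} {x2.3} {x3.3}
The normal forms differ: not equal.


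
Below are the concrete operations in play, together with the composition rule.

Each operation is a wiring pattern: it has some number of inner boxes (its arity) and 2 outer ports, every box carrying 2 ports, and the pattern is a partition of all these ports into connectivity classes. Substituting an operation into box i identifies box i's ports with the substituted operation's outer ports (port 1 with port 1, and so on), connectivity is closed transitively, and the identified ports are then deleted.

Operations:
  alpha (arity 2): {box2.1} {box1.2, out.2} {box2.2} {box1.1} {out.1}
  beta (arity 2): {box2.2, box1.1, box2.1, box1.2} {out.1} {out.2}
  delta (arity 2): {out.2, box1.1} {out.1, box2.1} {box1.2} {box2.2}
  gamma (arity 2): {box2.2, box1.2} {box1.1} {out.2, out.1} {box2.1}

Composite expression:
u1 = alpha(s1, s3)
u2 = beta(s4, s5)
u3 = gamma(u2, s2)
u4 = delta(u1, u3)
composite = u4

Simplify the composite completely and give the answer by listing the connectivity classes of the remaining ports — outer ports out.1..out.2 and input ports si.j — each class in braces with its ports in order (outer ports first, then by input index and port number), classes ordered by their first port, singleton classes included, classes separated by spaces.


After gluing at delta, chains via deleted ports link the s-ports.
composing alpha on (s1, s3), with out.j its own outer ports: {out.1} {out.2, s1.2} {s1.1} {s3.1} {s3.2}
composing beta on (s4, s5), with out.j its own outer ports: {out.1} {out.2} {s4.1, s4.2, s5.1, s5.2}
composing gamma on (s4, s5, s2), with out.j its own outer ports: {out.1, out.2} {s2.1} {s2.2} {s4.1, s4.2, s5.1, s5.2}
composing delta on (s1, s3, s4, s5, s2), with out.j its own outer ports: {out.1} {out.2} {s1.1} {s1.2} {s2.1} {s2.2} {s3.1} {s3.2} {s4.1, s4.2, s5.1, s5.2}

{out.1} {out.2} {s1.1} {s1.2} {s2.1} {s2.2} {s3.1} {s3.2} {s4.1, s4.2, s5.1, s5.2}


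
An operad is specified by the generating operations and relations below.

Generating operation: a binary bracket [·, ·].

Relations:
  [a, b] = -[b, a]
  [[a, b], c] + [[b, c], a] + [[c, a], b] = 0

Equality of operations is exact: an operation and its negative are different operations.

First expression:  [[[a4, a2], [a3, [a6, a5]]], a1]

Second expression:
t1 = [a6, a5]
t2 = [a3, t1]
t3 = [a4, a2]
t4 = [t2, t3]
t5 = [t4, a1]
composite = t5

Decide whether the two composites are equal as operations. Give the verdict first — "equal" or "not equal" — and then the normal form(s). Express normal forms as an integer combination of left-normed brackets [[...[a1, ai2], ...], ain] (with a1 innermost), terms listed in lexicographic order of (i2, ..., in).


In normal form, the first expression is -[[[[[a1, a2], a4], a3], a5], a6] + [[[[[a1, a2], a4], a3], a6], a5] + [[[[[a1, a2], a4], a5], a6], a3] - [[[[[a1, a2], a4], a6], a5], a3] + [[[[[a1, a3], a5], a6], a2], a4] - [[[[[a1, a3], a5], a6], a4], a2] - [[[[[a1, a3], a6], a5], a2], a4] + [[[[[a1, a3], a6], a5], a4], a2] + [[[[[a1, a4], a2], a3], a5], a6] - [[[[[a1, a4], a2], a3], a6], a5] - [[[[[a1, a4], a2], a5], a6], a3] + [[[[[a1, a4], a2], a6], a5], a3] - [[[[[a1, a5], a6], a3], a2], a4] + [[[[[a1, a5], a6], a3], a4], a2] + [[[[[a1, a6], a5], a3], a2], a4] - [[[[[a1, a6], a5], a3], a4], a2]
In normal form, the second expression is [[[[[a1, a2], a4], a3], a5], a6] - [[[[[a1, a2], a4], a3], a6], a5] - [[[[[a1, a2], a4], a5], a6], a3] + [[[[[a1, a2], a4], a6], a5], a3] - [[[[[a1, a3], a5], a6], a2], a4] + [[[[[a1, a3], a5], a6], a4], a2] + [[[[[a1, a3], a6], a5], a2], a4] - [[[[[a1, a3], a6], a5], a4], a2] - [[[[[a1, a4], a2], a3], a5], a6] + [[[[[a1, a4], a2], a3], a6], a5] + [[[[[a1, a4], a2], a5], a6], a3] - [[[[[a1, a4], a2], a6], a5], a3] + [[[[[a1, a5], a6], a3], a2], a4] - [[[[[a1, a5], a6], a3], a4], a2] - [[[[[a1, a6], a5], a3], a2], a4] + [[[[[a1, a6], a5], a3], a4], a2]
The normal forms differ: not equal.

not equal; first: -[[[[[a1, a2], a4], a3], a5], a6] + [[[[[a1, a2], a4], a3], a6], a5] + [[[[[a1, a2], a4], a5], a6], a3] - [[[[[a1, a2], a4], a6], a5], a3] + [[[[[a1, a3], a5], a6], a2], a4] - [[[[[a1, a3], a5], a6], a4], a2] - [[[[[a1, a3], a6], a5], a2], a4] + [[[[[a1, a3], a6], a5], a4], a2] + [[[[[a1, a4], a2], a3], a5], a6] - [[[[[a1, a4], a2], a3], a6], a5] - [[[[[a1, a4], a2], a5], a6], a3] + [[[[[a1, a4], a2], a6], a5], a3] - [[[[[a1, a5], a6], a3], a2], a4] + [[[[[a1, a5], a6], a3], a4], a2] + [[[[[a1, a6], a5], a3], a2], a4] - [[[[[a1, a6], a5], a3], a4], a2]; second: [[[[[a1, a2], a4], a3], a5], a6] - [[[[[a1, a2], a4], a3], a6], a5] - [[[[[a1, a2], a4], a5], a6], a3] + [[[[[a1, a2], a4], a6], a5], a3] - [[[[[a1, a3], a5], a6], a2], a4] + [[[[[a1, a3], a5], a6], a4], a2] + [[[[[a1, a3], a6], a5], a2], a4] - [[[[[a1, a3], a6], a5], a4], a2] - [[[[[a1, a4], a2], a3], a5], a6] + [[[[[a1, a4], a2], a3], a6], a5] + [[[[[a1, a4], a2], a5], a6], a3] - [[[[[a1, a4], a2], a6], a5], a3] + [[[[[a1, a5], a6], a3], a2], a4] - [[[[[a1, a5], a6], a3], a4], a2] - [[[[[a1, a6], a5], a3], a2], a4] + [[[[[a1, a6], a5], a3], a4], a2]


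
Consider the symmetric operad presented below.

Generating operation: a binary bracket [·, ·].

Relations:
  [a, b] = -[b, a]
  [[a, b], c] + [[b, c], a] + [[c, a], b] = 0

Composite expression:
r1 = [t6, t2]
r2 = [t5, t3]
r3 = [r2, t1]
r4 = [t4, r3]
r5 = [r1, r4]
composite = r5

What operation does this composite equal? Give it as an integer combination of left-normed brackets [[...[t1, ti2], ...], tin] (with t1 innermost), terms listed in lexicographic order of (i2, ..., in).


-[[[[[t1, t3], t5], t4], t2], t6] + [[[[[t1, t3], t5], t4], t6], t2] + [[[[[t1, t5], t3], t4], t2], t6] - [[[[[t1, t5], t3], t4], t6], t2]

Left-normed coefficients sit on the t1-initial expansion words.
Composite bracket: [[t6, t2], [t4, [[t5, t3], t1]]]
Each bracket splits as ab - ba, giving 32 signed words (2^5 = 32).
Collect the words opening with t1:
  sign of t1t3t5t4t2t6 is -1, so it contributes -[[[[[t1, t3], t5], t4], t2], t6]
  sign of t1t3t5t4t6t2 is +1, so it contributes +[[[[[t1, t3], t5], t4], t6], t2]
  sign of t1t5t3t4t2t6 is +1, so it contributes +[[[[[t1, t5], t3], t4], t2], t6]
  sign of t1t5t3t4t6t2 is -1, so it contributes -[[[[[t1, t5], t3], t4], t6], t2]


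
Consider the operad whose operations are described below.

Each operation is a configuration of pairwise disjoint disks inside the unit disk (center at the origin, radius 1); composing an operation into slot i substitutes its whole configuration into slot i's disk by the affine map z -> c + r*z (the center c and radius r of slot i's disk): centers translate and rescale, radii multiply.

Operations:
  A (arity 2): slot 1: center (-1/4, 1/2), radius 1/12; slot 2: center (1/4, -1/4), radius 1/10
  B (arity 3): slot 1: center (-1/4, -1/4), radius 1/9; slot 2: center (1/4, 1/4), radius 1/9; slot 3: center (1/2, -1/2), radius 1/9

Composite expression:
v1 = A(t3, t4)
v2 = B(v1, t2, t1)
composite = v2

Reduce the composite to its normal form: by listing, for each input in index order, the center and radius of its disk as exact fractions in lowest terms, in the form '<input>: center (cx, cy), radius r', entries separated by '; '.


Each t-disk chains the slot maps above it in B; radii multiply.
tracing t3 down its 2-map path: center (-5/18, -7/36), radius 1/108
tracing t4 down its 2-map path: center (-2/9, -5/18), radius 1/90
tracing t2 down its 1-map path: center (1/4, 1/4), radius 1/9
tracing t1 down its 1-map path: center (1/2, -1/2), radius 1/9

t1: center (1/2, -1/2), radius 1/9; t2: center (1/4, 1/4), radius 1/9; t3: center (-5/18, -7/36), radius 1/108; t4: center (-2/9, -5/18), radius 1/90


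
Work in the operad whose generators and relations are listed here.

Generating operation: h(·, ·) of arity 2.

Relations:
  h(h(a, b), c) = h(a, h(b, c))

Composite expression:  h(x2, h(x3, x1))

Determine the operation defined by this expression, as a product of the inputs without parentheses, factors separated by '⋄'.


x2 ⋄ x3 ⋄ x1

All parenthesizations of h agree; list the x-inputs left to right.
h(x3, x1) collapses to x3 ⋄ x1
h(x2, h(x3, x1)) collapses to x2 ⋄ x3 ⋄ x1


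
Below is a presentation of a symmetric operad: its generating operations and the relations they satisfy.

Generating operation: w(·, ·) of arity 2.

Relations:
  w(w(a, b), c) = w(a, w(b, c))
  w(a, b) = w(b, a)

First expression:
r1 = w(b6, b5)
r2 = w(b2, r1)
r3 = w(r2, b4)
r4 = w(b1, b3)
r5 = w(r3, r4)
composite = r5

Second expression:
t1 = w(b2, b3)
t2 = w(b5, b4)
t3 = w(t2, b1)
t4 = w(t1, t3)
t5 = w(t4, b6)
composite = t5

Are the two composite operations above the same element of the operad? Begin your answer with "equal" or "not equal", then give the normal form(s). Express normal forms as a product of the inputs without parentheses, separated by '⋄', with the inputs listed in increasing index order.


equal: each reduces to b1 ⋄ b2 ⋄ b3 ⋄ b4 ⋄ b5 ⋄ b6


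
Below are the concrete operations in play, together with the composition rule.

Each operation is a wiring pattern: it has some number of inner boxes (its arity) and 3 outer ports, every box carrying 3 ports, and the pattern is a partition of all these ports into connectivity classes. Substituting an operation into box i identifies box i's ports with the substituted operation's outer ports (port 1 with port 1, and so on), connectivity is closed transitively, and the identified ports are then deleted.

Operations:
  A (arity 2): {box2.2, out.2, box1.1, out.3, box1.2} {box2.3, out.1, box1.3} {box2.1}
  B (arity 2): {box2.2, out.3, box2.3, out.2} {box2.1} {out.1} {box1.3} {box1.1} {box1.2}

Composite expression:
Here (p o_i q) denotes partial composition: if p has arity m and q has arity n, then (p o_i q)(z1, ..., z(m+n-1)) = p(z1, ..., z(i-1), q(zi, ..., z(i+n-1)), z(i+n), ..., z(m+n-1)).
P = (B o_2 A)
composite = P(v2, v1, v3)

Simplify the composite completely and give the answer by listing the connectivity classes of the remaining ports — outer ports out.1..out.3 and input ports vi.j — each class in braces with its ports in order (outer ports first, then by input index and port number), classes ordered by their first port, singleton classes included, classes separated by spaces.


{out.1} {out.2, out.3, v1.1, v1.2, v3.2} {v1.3, v3.3} {v2.1} {v2.2} {v2.3} {v3.1}

Substituting into B glues patterns; closure does the rest.
stage A: inputs (v1, v3), connectivity {out.1, v1.3, v3.3} {out.2, out.3, v1.1, v1.2, v3.2} {v3.1}, out.j its boundary
stage B: inputs (v2, v1, v3), connectivity {out.1} {out.2, out.3, v1.1, v1.2, v3.2} {v1.3, v3.3} {v2.1} {v2.2} {v2.3} {v3.1}, out.j its boundary


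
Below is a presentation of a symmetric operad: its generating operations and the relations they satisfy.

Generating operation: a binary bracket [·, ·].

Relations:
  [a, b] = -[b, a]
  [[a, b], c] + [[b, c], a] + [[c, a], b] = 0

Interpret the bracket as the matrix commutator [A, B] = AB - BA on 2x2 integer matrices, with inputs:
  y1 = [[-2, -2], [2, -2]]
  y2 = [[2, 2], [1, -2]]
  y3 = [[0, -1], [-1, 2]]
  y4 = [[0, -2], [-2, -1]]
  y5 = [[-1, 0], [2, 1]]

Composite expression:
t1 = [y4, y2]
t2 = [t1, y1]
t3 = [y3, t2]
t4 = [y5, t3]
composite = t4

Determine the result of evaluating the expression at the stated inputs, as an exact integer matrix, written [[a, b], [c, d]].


[y4, y2] = [[2, 10], [-9, -2]]
[[y4, y2], y1] = [[2, -8], [-8, -2]]
[y3, [[y4, y2], y1]] = [[0, 20], [-20, 0]]
[y5, [y3, [[y4, y2], y1]]] = [[-40, -40], [-40, 40]]

[[-40, -40], [-40, 40]]


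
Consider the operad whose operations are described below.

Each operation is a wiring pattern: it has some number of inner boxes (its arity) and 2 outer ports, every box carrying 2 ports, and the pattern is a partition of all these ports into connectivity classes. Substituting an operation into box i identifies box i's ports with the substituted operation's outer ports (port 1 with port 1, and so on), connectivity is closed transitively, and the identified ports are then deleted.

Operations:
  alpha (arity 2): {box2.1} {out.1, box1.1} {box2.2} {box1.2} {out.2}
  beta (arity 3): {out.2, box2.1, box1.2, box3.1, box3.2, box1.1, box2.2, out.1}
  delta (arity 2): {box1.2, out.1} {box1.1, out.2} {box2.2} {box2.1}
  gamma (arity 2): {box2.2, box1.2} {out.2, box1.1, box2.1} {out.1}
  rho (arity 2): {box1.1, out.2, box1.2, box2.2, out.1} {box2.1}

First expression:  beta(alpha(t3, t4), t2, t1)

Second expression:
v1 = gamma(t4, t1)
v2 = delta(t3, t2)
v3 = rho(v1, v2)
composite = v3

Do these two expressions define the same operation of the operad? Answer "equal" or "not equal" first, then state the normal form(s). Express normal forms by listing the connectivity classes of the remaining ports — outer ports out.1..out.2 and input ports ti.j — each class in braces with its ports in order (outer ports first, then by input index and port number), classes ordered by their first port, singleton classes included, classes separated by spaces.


not equal: they reduce to {out.1, out.2, t1.1, t1.2, t2.1, t2.2, t3.1} {t3.2} {t4.1} {t4.2} and {out.1, out.2, t1.1, t3.1, t4.1} {t1.2, t4.2} {t2.1} {t2.2} {t3.2}


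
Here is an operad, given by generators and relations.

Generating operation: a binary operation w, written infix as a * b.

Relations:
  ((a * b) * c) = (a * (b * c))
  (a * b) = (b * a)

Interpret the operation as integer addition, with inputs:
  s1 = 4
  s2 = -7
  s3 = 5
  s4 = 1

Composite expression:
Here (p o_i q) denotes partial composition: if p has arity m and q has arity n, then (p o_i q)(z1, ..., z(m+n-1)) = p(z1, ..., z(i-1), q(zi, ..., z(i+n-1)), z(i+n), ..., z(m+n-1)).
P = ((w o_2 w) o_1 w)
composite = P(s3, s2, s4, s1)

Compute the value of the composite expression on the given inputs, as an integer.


3

(s3 * s2) = -2
(s4 * s1) = 5
((s3 * s2) * (s4 * s1)) = 3


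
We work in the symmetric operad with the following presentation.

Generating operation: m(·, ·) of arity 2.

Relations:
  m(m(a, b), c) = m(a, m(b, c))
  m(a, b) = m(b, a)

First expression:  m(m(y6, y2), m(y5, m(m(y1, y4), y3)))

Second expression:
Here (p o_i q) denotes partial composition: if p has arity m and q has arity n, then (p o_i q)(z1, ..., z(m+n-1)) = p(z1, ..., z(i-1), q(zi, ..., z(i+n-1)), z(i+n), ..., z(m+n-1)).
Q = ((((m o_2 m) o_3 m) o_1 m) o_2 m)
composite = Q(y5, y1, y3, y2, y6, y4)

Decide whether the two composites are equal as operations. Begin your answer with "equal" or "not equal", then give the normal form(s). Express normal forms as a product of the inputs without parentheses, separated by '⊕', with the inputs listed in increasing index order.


equal — both sides give y1 ⊕ y2 ⊕ y3 ⊕ y4 ⊕ y5 ⊕ y6


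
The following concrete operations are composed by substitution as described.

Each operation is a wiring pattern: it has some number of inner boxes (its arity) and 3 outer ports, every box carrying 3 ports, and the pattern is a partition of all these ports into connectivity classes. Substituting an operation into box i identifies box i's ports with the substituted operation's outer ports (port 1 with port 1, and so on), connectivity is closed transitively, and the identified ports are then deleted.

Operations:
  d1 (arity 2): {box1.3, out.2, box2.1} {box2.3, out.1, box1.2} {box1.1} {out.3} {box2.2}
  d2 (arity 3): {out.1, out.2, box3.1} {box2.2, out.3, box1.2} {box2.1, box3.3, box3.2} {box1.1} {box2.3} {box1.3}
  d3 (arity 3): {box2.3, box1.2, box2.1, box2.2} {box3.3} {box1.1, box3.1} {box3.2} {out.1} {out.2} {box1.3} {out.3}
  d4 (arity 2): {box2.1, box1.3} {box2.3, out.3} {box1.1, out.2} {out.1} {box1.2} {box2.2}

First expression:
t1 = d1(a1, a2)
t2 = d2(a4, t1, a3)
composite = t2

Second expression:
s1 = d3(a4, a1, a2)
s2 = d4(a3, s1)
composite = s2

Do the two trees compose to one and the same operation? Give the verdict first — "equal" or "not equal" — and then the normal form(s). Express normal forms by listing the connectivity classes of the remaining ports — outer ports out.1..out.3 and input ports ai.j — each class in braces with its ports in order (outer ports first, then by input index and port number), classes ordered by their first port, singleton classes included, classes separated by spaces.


The first expression, normalized: {out.1, out.2, a3.1} {out.3, a1.3, a2.1, a4.2} {a1.1} {a1.2, a2.3, a3.2, a3.3} {a2.2} {a4.1} {a4.3}
The second expression, normalized: {out.1} {out.2, a3.1} {out.3} {a1.1, a1.2, a1.3, a4.2} {a2.1, a4.1} {a2.2} {a2.3} {a3.2} {a3.3} {a4.3}
No match — not equal.

not equal: they reduce to {out.1, out.2, a3.1} {out.3, a1.3, a2.1, a4.2} {a1.1} {a1.2, a2.3, a3.2, a3.3} {a2.2} {a4.1} {a4.3} and {out.1} {out.2, a3.1} {out.3} {a1.1, a1.2, a1.3, a4.2} {a2.1, a4.1} {a2.2} {a2.3} {a3.2} {a3.3} {a4.3}


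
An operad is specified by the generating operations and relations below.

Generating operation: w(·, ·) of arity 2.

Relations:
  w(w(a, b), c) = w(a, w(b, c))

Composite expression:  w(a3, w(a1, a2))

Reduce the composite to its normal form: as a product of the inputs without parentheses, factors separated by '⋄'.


a3 ⋄ a1 ⋄ a2

Key point: w is associative — brackets drop, the a-order remains.
w(a1, a2) unparenthesizes to a1 ⋄ a2
w(a3, w(a1, a2)) unparenthesizes to a3 ⋄ a1 ⋄ a2


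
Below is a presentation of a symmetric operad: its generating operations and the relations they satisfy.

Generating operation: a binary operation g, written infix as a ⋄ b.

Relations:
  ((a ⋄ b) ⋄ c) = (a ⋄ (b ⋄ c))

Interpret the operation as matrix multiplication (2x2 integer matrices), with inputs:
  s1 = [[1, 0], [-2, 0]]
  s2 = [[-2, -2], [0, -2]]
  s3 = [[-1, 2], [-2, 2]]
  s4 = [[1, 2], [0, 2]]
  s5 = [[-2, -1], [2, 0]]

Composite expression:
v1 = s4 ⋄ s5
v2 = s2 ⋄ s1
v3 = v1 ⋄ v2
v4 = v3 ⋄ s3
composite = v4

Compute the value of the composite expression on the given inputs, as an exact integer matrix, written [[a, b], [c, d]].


(s4 ⋄ s5) = [[2, -1], [4, 0]]
(s2 ⋄ s1) = [[2, 0], [4, 0]]
((s4 ⋄ s5) ⋄ (s2 ⋄ s1)) = [[0, 0], [8, 0]]
(((s4 ⋄ s5) ⋄ (s2 ⋄ s1)) ⋄ s3) = [[0, 0], [-8, 16]]

[[0, 0], [-8, 16]]


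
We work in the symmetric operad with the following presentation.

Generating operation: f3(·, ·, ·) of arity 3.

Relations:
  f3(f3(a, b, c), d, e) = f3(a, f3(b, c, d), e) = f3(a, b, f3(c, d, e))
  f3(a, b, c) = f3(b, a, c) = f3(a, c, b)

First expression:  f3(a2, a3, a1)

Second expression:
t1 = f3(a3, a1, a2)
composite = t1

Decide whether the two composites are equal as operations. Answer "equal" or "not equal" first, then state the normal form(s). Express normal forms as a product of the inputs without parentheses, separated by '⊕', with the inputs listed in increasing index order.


equal; the common form is a1 ⊕ a2 ⊕ a3

The first expression, normalized: a1 ⊕ a2 ⊕ a3
The second expression, normalized: a1 ⊕ a2 ⊕ a3
One common form — equal.


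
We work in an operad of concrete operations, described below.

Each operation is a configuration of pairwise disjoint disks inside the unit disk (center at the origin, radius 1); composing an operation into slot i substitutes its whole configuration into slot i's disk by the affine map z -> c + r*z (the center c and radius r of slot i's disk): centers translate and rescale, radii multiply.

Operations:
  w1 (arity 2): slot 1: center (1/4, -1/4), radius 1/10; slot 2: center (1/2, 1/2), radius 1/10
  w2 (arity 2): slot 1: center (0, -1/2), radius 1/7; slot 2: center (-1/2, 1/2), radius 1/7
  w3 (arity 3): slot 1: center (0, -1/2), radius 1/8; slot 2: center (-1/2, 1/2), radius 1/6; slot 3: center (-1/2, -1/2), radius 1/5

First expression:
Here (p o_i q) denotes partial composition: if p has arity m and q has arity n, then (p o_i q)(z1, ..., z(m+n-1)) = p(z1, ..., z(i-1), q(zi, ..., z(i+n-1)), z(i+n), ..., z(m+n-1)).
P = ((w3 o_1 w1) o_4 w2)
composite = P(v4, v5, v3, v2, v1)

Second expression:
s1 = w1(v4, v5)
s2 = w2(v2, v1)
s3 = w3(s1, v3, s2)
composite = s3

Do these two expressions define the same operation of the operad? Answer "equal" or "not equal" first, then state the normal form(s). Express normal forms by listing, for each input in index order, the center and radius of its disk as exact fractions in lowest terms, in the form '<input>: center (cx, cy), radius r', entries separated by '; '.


equal; the common form is v1: center (-3/5, -2/5), radius 1/35; v2: center (-1/2, -3/5), radius 1/35; v3: center (-1/2, 1/2), radius 1/6; v4: center (1/32, -17/32), radius 1/80; v5: center (1/16, -7/16), radius 1/80


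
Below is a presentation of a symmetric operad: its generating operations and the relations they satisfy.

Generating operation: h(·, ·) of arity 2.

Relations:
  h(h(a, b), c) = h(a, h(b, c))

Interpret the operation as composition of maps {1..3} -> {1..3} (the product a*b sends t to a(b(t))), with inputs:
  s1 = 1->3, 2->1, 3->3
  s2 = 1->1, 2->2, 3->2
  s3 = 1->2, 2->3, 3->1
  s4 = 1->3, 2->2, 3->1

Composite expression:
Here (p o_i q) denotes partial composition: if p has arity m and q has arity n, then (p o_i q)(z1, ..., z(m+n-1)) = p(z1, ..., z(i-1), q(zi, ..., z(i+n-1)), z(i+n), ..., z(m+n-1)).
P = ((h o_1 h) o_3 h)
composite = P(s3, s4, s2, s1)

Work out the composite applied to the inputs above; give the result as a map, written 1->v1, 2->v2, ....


h(s3, s4) = 1->1, 2->3, 3->2
h(s2, s1) = 1->2, 2->1, 3->2
h(h(s3, s4), h(s2, s1)) = 1->3, 2->1, 3->3

1->3, 2->1, 3->3


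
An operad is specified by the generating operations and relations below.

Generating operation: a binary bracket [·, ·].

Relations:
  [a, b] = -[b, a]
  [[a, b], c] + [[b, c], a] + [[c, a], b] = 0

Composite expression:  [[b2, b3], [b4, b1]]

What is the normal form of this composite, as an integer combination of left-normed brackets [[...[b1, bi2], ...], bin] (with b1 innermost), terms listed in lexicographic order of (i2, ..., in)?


[[[b1, b4], b2], b3] - [[[b1, b4], b3], b2]

Expand each bracket as ab - ba; the b1-initial words give the coefficients.
Composite bracket: [[b2, b3], [b4, b1]]
Applying ab - ba throughout gives 8 signed words (2^3 = 8).
Words beginning with b1 determine it all:
  sign of b1b4b2b3 is +1, so it contributes +[[[b1, b4], b2], b3]
  sign of b1b4b3b2 is -1, so it contributes -[[[b1, b4], b3], b2]


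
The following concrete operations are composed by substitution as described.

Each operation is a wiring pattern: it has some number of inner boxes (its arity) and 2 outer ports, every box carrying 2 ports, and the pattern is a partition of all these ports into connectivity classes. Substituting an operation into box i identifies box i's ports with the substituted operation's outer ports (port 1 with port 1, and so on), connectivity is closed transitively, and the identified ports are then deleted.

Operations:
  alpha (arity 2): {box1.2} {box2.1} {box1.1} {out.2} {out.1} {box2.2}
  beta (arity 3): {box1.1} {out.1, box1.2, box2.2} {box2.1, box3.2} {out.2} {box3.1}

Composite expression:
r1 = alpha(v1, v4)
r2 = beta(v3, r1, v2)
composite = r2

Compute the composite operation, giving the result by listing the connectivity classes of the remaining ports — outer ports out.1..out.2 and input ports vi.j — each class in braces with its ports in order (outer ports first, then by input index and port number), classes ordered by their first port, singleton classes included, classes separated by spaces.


Treat the ports identified at beta as solder joints: merge, then drop.
through alpha, on inputs (v1, v4): {out.1} {out.2} {v1.1} {v1.2} {v4.1} {v4.2} (out.j = stage outer ports)
through beta, on inputs (v3, v1, v4, v2): {out.1, v3.2} {out.2} {v1.1} {v1.2} {v2.1} {v2.2} {v3.1} {v4.1} {v4.2} (out.j = stage outer ports)

{out.1, v3.2} {out.2} {v1.1} {v1.2} {v2.1} {v2.2} {v3.1} {v4.1} {v4.2}


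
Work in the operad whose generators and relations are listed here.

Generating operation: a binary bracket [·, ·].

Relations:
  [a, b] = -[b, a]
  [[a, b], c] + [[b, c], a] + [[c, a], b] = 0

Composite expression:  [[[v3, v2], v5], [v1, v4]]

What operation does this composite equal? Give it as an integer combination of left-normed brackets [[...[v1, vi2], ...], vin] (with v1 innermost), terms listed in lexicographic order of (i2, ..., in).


[[[[v1, v4], v2], v3], v5] - [[[[v1, v4], v3], v2], v5] - [[[[v1, v4], v5], v2], v3] + [[[[v1, v4], v5], v3], v2]

A multilinear Lie element is pinned by v1-initial words (v1 innermost).
Composite bracket: [[[v3, v2], v5], [v1, v4]]
Expanding via [a, b] = ab - ba: 16 signed words (2^4 = 16).
The v1-initial words carry the normal form:
  from v1v4v2v3v5, sign +1: term +[[[[v1, v4], v2], v3], v5]
  from v1v4v3v2v5, sign -1: term -[[[[v1, v4], v3], v2], v5]
  from v1v4v5v2v3, sign -1: term -[[[[v1, v4], v5], v2], v3]
  from v1v4v5v3v2, sign +1: term +[[[[v1, v4], v5], v3], v2]


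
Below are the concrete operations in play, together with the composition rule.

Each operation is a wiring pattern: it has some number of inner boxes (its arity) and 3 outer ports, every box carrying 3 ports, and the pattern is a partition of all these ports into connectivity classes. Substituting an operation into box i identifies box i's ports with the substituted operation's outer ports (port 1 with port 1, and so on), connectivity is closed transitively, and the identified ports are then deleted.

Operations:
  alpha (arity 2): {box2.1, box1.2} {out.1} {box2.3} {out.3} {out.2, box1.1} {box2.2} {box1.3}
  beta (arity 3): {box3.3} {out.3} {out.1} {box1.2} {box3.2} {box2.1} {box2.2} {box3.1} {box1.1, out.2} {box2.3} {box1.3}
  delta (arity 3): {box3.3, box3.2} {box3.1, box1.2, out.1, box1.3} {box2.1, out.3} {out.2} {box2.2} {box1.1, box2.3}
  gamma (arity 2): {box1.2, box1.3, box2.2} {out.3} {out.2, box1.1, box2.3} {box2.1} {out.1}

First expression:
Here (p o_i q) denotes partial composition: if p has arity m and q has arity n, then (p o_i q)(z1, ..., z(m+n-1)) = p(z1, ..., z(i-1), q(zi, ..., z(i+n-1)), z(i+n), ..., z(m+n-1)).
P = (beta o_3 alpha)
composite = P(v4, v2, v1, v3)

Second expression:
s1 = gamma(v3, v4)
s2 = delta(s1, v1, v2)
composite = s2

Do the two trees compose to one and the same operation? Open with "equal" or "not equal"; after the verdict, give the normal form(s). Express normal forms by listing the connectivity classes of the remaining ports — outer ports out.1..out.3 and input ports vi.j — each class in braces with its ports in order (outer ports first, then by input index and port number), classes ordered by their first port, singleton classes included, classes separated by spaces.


not equal; the first gives {out.1} {out.2, v4.1} {out.3} {v1.1} {v1.2, v3.1} {v1.3} {v2.1} {v2.2} {v2.3} {v3.2} {v3.3} {v4.2} {v4.3} and the second {out.1, v2.1, v3.1, v4.3} {out.2} {out.3, v1.1} {v1.2} {v1.3} {v2.2, v2.3} {v3.2, v3.3, v4.2} {v4.1}

In normal form, the first expression is {out.1} {out.2, v4.1} {out.3} {v1.1} {v1.2, v3.1} {v1.3} {v2.1} {v2.2} {v2.3} {v3.2} {v3.3} {v4.2} {v4.3}
In normal form, the second expression is {out.1, v2.1, v3.1, v4.3} {out.2} {out.3, v1.1} {v1.2} {v1.3} {v2.2, v2.3} {v3.2, v3.3, v4.2} {v4.1}
No match — not equal.
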